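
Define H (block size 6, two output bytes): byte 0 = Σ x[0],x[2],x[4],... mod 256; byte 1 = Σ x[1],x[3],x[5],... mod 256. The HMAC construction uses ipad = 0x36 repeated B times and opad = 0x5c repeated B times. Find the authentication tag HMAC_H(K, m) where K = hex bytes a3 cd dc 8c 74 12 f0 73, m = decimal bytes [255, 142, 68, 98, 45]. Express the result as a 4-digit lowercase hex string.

287e

Key hex bytes a3 cd dc 8c 74 12 f0 73 is 8 bytes > B = 6, so hash it first: H(key) = e3 de, then zero-pad to 6 bytes: K' = e3 de 00 00 00 00.
K' ⊕ ipad = d5 e8 36 36 36 36.  K' ⊕ opad = bf 82 5c 5c 5c 5c.
Inner input = (K'⊕ipad) ∥ m = d5 e8 36 36 36 36 ∥ ff 8e 44 62 2d.
Inner hash: even-index sum = 689 mod 256 = 177; odd-index sum = 580 mod 256 = 68 → b1 44.
Outer input = (K'⊕opad) ∥ inner = bf 82 5c 5c 5c 5c ∥ b1 44.
Outer hash (tag): even-index sum = 552 mod 256 = 40; odd-index sum = 382 mod 256 = 126 → 28 7e.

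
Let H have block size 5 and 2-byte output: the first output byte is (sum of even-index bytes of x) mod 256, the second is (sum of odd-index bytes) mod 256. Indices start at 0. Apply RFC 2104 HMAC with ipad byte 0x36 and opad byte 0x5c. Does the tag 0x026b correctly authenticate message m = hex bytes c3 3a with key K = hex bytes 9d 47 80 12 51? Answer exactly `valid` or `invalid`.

valid

Key hex bytes 9d 47 80 12 51 is exactly B = 5 bytes: K' = 9d 47 80 12 51.
K' ⊕ ipad = ab 71 b6 24 67; K' ⊕ opad = c1 1b dc 4e 0d.
Inner hash: even-index sum = 514 mod 256 = 2; odd-index sum = 344 mod 256 = 88 → 02 58.
Outer hash (recomputed tag): even-index sum = 514 mod 256 = 2; odd-index sum = 107 mod 256 = 107 → 02 6b.
Recomputed tag = 026b; claimed = 026b → match.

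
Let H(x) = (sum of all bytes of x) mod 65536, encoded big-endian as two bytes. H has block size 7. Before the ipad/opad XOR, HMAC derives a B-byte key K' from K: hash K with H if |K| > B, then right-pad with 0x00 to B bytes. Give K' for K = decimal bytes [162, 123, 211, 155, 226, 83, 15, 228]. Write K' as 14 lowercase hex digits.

|K| = 8 > B = 7, so first hash the key.
H(K): sum = 162+123+211+155+226+83+15+228 = 1203 → 04 b3.
Zero-pad H(K) = 04 b3 to 7 bytes: K' = 04 b3 00 00 00 00 00.

04b30000000000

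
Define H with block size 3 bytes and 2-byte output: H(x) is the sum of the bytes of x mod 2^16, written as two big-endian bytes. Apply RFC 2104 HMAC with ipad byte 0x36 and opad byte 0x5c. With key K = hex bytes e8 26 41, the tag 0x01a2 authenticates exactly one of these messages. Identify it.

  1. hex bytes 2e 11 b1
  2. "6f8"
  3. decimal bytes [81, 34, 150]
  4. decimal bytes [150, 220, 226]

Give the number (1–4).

Key hex bytes e8 26 41 is exactly B = 3 bytes: K' = e8 26 41.
K' ⊕ ipad = de 10 77; K' ⊕ opad = b4 7a 1d.
m1: inner = H(de 10 77 2e 11 b1) = 02 55; tag = H(b4 7a 1d 02 55) = 01a2 ← matches
m2: inner = H(de 10 77 36 66 38) = 02 39; tag = H(b4 7a 1d 02 39) = 0186
m3: inner = H(de 10 77 51 22 96) = 02 6e; tag = H(b4 7a 1d 02 6e) = 01bb
m4: inner = H(de 10 77 96 dc e2) = 03 b9; tag = H(b4 7a 1d 03 b9) = 0207

1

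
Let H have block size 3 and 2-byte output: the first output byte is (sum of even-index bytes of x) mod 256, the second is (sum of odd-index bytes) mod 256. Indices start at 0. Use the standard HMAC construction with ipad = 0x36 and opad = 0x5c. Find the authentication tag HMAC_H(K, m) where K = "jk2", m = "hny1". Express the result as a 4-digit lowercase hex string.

Key "jk2" = 6a 6b 32 is exactly B = 3 bytes: K' = 6a 6b 32.
K' ⊕ ipad = 5c 5d 04.  K' ⊕ opad = 36 37 6e.
Inner input = (K'⊕ipad) ∥ m = 5c 5d 04 ∥ 68 6e 79 31.
Inner hash: even-index sum = 255 mod 256 = 255; odd-index sum = 318 mod 256 = 62 → ff 3e.
Outer input = (K'⊕opad) ∥ inner = 36 37 6e ∥ ff 3e.
Outer hash (tag): even-index sum = 226 mod 256 = 226; odd-index sum = 310 mod 256 = 54 → e2 36.

e236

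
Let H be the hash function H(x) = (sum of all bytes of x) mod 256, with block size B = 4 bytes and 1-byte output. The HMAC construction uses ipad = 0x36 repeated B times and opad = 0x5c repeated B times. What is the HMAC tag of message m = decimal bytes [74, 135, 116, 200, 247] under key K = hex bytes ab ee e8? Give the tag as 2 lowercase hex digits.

Key hex bytes ab ee e8 is 3 bytes ≤ B = 4; zero-pad to 4 bytes: K' = ab ee e8 00.
K' ⊕ ipad = 9d d8 de 36.  K' ⊕ opad = f7 b2 b4 5c.
Inner input = (K'⊕ipad) ∥ m = 9d d8 de 36 ∥ 4a 87 74 c8 f7.
Inner hash: sum = 157+216+222+54+74+135+116+200+247 = 1421; mod 256 = 141 → 8d.
Outer input = (K'⊕opad) ∥ inner = f7 b2 b4 5c ∥ 8d.
Outer hash (tag): sum = 247+178+180+92+141 = 838; mod 256 = 70 → 46.

46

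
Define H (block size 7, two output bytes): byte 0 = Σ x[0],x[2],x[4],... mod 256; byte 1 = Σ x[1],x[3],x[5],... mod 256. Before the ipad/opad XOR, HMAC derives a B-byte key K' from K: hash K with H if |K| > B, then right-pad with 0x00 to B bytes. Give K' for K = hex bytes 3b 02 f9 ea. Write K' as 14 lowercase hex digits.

3b02f9ea000000

Key hex bytes 3b 02 f9 ea is 4 bytes ≤ B = 7; zero-pad to 7 bytes: K' = 3b 02 f9 ea 00 00 00.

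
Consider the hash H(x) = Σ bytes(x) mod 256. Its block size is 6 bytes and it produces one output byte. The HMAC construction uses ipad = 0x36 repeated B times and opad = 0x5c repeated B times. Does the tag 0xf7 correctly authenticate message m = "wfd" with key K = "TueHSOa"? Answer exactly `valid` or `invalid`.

Key "TueHSOa" = 54 75 65 48 53 4f 61 is 7 bytes > B = 6, so hash it first: H(key) = 79, then zero-pad to 6 bytes: K' = 79 00 00 00 00 00.
K' ⊕ ipad = 4f 36 36 36 36 36; K' ⊕ opad = 25 5c 5c 5c 5c 5c.
Inner hash: sum = 79+54+54+54+54+54+119+102+100 = 670; mod 256 = 158 → 9e.
Outer hash (recomputed tag): sum = 37+92+92+92+92+92+158 = 655; mod 256 = 143 → 8f.
Recomputed tag = 8f; claimed = f7 → mismatch.

invalid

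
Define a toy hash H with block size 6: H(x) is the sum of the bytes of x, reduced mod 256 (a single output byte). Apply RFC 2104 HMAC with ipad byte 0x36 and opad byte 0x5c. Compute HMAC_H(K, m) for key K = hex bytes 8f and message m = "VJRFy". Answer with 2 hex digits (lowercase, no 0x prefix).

Key hex bytes 8f is 1 byte ≤ B = 6; zero-pad to 6 bytes: K' = 8f 00 00 00 00 00.
K' ⊕ ipad = b9 36 36 36 36 36.  K' ⊕ opad = d3 5c 5c 5c 5c 5c.
Inner input = (K'⊕ipad) ∥ m = b9 36 36 36 36 36 ∥ 56 4a 52 46 79.
Inner hash: sum = 185+54+54+54+54+54+86+74+82+70+121 = 888; mod 256 = 120 → 78.
Outer input = (K'⊕opad) ∥ inner = d3 5c 5c 5c 5c 5c ∥ 78.
Outer hash (tag): sum = 211+92+92+92+92+92+120 = 791; mod 256 = 23 → 17.

17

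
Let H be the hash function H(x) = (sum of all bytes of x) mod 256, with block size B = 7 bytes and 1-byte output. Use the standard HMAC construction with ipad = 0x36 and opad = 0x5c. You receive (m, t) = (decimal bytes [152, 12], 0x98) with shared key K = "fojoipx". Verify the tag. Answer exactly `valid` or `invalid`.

invalid

Key "fojoipx" = 66 6f 6a 6f 69 70 78 is exactly B = 7 bytes: K' = 66 6f 6a 6f 69 70 78.
K' ⊕ ipad = 50 59 5c 59 5f 46 4e; K' ⊕ opad = 3a 33 36 33 35 2c 24.
Inner hash: sum = 80+89+92+89+95+70+78+152+12 = 757; mod 256 = 245 → f5.
Outer hash (recomputed tag): sum = 58+51+54+51+53+44+36+245 = 592; mod 256 = 80 → 50.
Recomputed tag = 50; claimed = 98 → mismatch.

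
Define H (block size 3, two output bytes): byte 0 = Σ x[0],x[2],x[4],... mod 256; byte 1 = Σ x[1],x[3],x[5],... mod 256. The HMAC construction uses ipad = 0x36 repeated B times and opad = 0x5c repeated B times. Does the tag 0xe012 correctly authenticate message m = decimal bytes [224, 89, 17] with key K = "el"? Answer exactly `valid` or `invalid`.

valid

Key "el" = 65 6c is 2 bytes ≤ B = 3; zero-pad to 3 bytes: K' = 65 6c 00.
K' ⊕ ipad = 53 5a 36; K' ⊕ opad = 39 30 5c.
Inner hash: even-index sum = 226 mod 256 = 226; odd-index sum = 331 mod 256 = 75 → e2 4b.
Outer hash (recomputed tag): even-index sum = 224 mod 256 = 224; odd-index sum = 274 mod 256 = 18 → e0 12.
Recomputed tag = e012; claimed = e012 → match.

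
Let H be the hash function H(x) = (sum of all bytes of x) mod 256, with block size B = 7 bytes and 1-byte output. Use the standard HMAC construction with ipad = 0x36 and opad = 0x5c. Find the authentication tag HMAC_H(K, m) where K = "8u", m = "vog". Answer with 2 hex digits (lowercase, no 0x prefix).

04

Key "8u" = 38 75 is 2 bytes ≤ B = 7; zero-pad to 7 bytes: K' = 38 75 00 00 00 00 00.
K' ⊕ ipad = 0e 43 36 36 36 36 36.  K' ⊕ opad = 64 29 5c 5c 5c 5c 5c.
Inner input = (K'⊕ipad) ∥ m = 0e 43 36 36 36 36 36 ∥ 76 6f 67.
Inner hash: sum = 14+67+54+54+54+54+54+118+111+103 = 683; mod 256 = 171 → ab.
Outer input = (K'⊕opad) ∥ inner = 64 29 5c 5c 5c 5c 5c ∥ ab.
Outer hash (tag): sum = 100+41+92+92+92+92+92+171 = 772; mod 256 = 4 → 04.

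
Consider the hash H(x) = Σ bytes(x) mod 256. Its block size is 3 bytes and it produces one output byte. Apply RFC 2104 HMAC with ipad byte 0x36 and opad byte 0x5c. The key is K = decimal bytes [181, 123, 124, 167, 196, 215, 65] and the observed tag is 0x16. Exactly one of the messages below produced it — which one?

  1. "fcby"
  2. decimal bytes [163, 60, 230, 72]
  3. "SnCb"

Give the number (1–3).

3

Key decimal bytes [181, 123, 124, 167, 196, 215, 65] = b5 7b 7c a7 c4 d7 41 is 7 bytes > B = 3, so hash it first: H(key) = 2f, then zero-pad to 3 bytes: K' = 2f 00 00.
K' ⊕ ipad = 19 36 36; K' ⊕ opad = 73 5c 5c.
m1: inner = H(19 36 36 66 63 62 79) = 29; tag = H(73 5c 5c 29) = 54
m2: inner = H(19 36 36 a3 3c e6 48) = 92; tag = H(73 5c 5c 92) = bd
m3: inner = H(19 36 36 53 6e 43 62) = eb; tag = H(73 5c 5c eb) = 16 ← matches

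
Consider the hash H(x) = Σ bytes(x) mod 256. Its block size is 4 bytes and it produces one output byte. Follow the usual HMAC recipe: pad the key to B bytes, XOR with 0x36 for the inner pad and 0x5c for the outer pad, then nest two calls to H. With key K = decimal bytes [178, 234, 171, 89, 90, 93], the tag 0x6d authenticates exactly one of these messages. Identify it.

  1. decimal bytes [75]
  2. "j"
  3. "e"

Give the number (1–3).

1

Key decimal bytes [178, 234, 171, 89, 90, 93] = b2 ea ab 59 5a 5d is 6 bytes > B = 4, so hash it first: H(key) = 57, then zero-pad to 4 bytes: K' = 57 00 00 00.
K' ⊕ ipad = 61 36 36 36; K' ⊕ opad = 0b 5c 5c 5c.
m1: inner = H(61 36 36 36 4b) = 4e; tag = H(0b 5c 5c 5c 4e) = 6d ← matches
m2: inner = H(61 36 36 36 6a) = 6d; tag = H(0b 5c 5c 5c 6d) = 8c
m3: inner = H(61 36 36 36 65) = 68; tag = H(0b 5c 5c 5c 68) = 87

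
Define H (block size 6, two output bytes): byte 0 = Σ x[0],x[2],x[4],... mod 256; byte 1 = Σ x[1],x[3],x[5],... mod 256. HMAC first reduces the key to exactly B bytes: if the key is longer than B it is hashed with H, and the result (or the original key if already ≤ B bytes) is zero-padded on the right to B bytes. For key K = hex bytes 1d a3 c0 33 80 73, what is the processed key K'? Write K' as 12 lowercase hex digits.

Key hex bytes 1d a3 c0 33 80 73 is exactly B = 6 bytes: K' = 1d a3 c0 33 80 73.

1da3c0338073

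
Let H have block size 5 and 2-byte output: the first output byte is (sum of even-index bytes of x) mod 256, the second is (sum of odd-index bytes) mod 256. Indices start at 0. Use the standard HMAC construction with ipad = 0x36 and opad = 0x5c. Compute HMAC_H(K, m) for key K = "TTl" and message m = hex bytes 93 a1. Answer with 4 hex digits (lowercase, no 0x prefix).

Key "TTl" = 54 54 6c is 3 bytes ≤ B = 5; zero-pad to 5 bytes: K' = 54 54 6c 00 00.
K' ⊕ ipad = 62 62 5a 36 36.  K' ⊕ opad = 08 08 30 5c 5c.
Inner input = (K'⊕ipad) ∥ m = 62 62 5a 36 36 ∥ 93 a1.
Inner hash: even-index sum = 403 mod 256 = 147; odd-index sum = 299 mod 256 = 43 → 93 2b.
Outer input = (K'⊕opad) ∥ inner = 08 08 30 5c 5c ∥ 93 2b.
Outer hash (tag): even-index sum = 191 mod 256 = 191; odd-index sum = 247 mod 256 = 247 → bf f7.

bff7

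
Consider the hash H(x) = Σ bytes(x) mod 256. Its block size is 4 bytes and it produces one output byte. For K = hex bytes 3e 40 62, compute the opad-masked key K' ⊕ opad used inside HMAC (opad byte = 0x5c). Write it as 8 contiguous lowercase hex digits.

621c3e5c

Key hex bytes 3e 40 62 is 3 bytes ≤ B = 4; zero-pad to 4 bytes: K' = 3e 40 62 00.
XOR each byte with 0x5c: 3e⊕5c=62, 40⊕5c=1c, 62⊕5c=3e, 00⊕5c=5c.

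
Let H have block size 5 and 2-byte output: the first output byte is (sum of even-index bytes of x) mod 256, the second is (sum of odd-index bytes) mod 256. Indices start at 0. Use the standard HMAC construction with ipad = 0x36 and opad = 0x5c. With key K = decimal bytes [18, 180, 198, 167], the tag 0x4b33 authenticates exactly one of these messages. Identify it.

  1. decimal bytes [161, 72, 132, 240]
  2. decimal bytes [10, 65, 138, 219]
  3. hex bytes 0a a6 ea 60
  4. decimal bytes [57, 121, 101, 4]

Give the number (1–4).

Key decimal bytes [18, 180, 198, 167] = 12 b4 c6 a7 is 4 bytes ≤ B = 5; zero-pad to 5 bytes: K' = 12 b4 c6 a7 00.
K' ⊕ ipad = 24 82 f0 91 36; K' ⊕ opad = 4e e8 9a fb 5c.
m1: inner = H(24 82 f0 91 36 a1 48 84 f0) = 82 38; tag = H(4e e8 9a fb 5c 82 38) = 7c65
m2: inner = H(24 82 f0 91 36 0a 41 8a db) = 66 a7; tag = H(4e e8 9a fb 5c 66 a7) = eb49
m3: inner = H(24 82 f0 91 36 0a a6 ea 60) = 50 07; tag = H(4e e8 9a fb 5c 50 07) = 4b33 ← matches
m4: inner = H(24 82 f0 91 36 39 79 65 04) = c7 b1; tag = H(4e e8 9a fb 5c c7 b1) = f5aa

3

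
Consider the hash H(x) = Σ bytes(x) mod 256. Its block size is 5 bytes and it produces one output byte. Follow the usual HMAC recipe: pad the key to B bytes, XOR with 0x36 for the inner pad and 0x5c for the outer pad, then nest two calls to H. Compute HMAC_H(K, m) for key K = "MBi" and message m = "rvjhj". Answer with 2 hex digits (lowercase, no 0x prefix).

fa

Key "MBi" = 4d 42 69 is 3 bytes ≤ B = 5; zero-pad to 5 bytes: K' = 4d 42 69 00 00.
K' ⊕ ipad = 7b 74 5f 36 36.  K' ⊕ opad = 11 1e 35 5c 5c.
Inner input = (K'⊕ipad) ∥ m = 7b 74 5f 36 36 ∥ 72 76 6a 68 6a.
Inner hash: sum = 123+116+95+54+54+114+118+106+104+106 = 990; mod 256 = 222 → de.
Outer input = (K'⊕opad) ∥ inner = 11 1e 35 5c 5c ∥ de.
Outer hash (tag): sum = 17+30+53+92+92+222 = 506; mod 256 = 250 → fa.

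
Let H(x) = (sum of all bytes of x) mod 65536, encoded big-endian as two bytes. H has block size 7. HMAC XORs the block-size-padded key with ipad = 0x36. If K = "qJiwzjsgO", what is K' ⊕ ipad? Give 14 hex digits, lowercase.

359e3636363636

Key "qJiwzjsgO" = 71 4a 69 77 7a 6a 73 67 4f is 9 bytes > B = 7, so hash it first: H(key) = 03 a8, then zero-pad to 7 bytes: K' = 03 a8 00 00 00 00 00.
XOR each byte with 0x36: 03⊕36=35, a8⊕36=9e, 00⊕36=36, 00⊕36=36, 00⊕36=36, 00⊕36=36, 00⊕36=36.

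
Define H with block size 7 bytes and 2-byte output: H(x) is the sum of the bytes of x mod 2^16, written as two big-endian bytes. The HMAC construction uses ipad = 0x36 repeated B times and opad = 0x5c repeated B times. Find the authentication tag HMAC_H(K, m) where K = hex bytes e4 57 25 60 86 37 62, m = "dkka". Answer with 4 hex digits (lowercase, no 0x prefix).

Key hex bytes e4 57 25 60 86 37 62 is exactly B = 7 bytes: K' = e4 57 25 60 86 37 62.
K' ⊕ ipad = d2 61 13 56 b0 01 54.  K' ⊕ opad = b8 0b 79 3c da 6b 3e.
Inner input = (K'⊕ipad) ∥ m = d2 61 13 56 b0 01 54 ∥ 64 6b 6b 61.
Inner hash: sum = 210+97+19+86+176+1+84+100+107+107+97 = 1084 → 04 3c.
Outer input = (K'⊕opad) ∥ inner = b8 0b 79 3c da 6b 3e ∥ 04 3c.
Outer hash (tag): sum = 184+11+121+60+218+107+62+4+60 = 827 → 03 3b.

033b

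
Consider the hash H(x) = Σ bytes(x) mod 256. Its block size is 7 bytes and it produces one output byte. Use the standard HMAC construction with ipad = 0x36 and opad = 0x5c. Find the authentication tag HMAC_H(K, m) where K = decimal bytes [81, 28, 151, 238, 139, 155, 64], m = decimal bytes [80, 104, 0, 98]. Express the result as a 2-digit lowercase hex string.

88

Key decimal bytes [81, 28, 151, 238, 139, 155, 64] = 51 1c 97 ee 8b 9b 40 is exactly B = 7 bytes: K' = 51 1c 97 ee 8b 9b 40.
K' ⊕ ipad = 67 2a a1 d8 bd ad 76.  K' ⊕ opad = 0d 40 cb b2 d7 c7 1c.
Inner input = (K'⊕ipad) ∥ m = 67 2a a1 d8 bd ad 76 ∥ 50 68 00 62.
Inner hash: sum = 103+42+161+216+189+173+118+80+104+0+98 = 1284; mod 256 = 4 → 04.
Outer input = (K'⊕opad) ∥ inner = 0d 40 cb b2 d7 c7 1c ∥ 04.
Outer hash (tag): sum = 13+64+203+178+215+199+28+4 = 904; mod 256 = 136 → 88.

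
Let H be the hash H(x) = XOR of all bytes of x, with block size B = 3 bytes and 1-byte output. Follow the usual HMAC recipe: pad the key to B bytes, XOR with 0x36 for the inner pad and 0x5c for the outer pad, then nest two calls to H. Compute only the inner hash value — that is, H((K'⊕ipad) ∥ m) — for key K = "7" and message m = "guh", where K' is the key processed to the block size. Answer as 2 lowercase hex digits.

Key "7" = 37 is 1 byte ≤ B = 3; zero-pad to 3 bytes: K' = 37 00 00.
K' ⊕ ipad = 01 36 36.
Inner input = 01 36 36 ∥ 67 75 68.
Inner hash: XOR 01⊕36⊕36⊕67⊕75⊕68 = 7b.

7b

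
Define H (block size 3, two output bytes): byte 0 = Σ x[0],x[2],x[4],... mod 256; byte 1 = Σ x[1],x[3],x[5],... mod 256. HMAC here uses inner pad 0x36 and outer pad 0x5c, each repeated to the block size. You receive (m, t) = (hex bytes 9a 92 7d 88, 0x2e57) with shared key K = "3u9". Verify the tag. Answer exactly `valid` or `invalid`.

Key "3u9" = 33 75 39 is exactly B = 3 bytes: K' = 33 75 39.
K' ⊕ ipad = 05 43 0f; K' ⊕ opad = 6f 29 65.
Inner hash: even-index sum = 302 mod 256 = 46; odd-index sum = 346 mod 256 = 90 → 2e 5a.
Outer hash (recomputed tag): even-index sum = 302 mod 256 = 46; odd-index sum = 87 mod 256 = 87 → 2e 57.
Recomputed tag = 2e57; claimed = 2e57 → match.

valid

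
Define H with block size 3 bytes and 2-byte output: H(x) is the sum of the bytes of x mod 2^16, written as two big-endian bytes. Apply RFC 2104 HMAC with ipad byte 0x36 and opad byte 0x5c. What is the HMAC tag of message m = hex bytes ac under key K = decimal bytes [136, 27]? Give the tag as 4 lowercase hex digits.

0245

Key decimal bytes [136, 27] = 88 1b is 2 bytes ≤ B = 3; zero-pad to 3 bytes: K' = 88 1b 00.
K' ⊕ ipad = be 2d 36.  K' ⊕ opad = d4 47 5c.
Inner input = (K'⊕ipad) ∥ m = be 2d 36 ∥ ac.
Inner hash: sum = 190+45+54+172 = 461 → 01 cd.
Outer input = (K'⊕opad) ∥ inner = d4 47 5c ∥ 01 cd.
Outer hash (tag): sum = 212+71+92+1+205 = 581 → 02 45.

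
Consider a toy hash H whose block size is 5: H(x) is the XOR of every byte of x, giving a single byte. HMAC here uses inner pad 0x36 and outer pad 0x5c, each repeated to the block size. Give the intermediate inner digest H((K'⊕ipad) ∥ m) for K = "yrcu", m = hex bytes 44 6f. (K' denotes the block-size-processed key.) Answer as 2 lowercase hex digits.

Key "yrcu" = 79 72 63 75 is 4 bytes ≤ B = 5; zero-pad to 5 bytes: K' = 79 72 63 75 00.
K' ⊕ ipad = 4f 44 55 43 36.
Inner input = 4f 44 55 43 36 ∥ 44 6f.
Inner hash: XOR 4f⊕44⊕55⊕43⊕36⊕44⊕6f = 00.

00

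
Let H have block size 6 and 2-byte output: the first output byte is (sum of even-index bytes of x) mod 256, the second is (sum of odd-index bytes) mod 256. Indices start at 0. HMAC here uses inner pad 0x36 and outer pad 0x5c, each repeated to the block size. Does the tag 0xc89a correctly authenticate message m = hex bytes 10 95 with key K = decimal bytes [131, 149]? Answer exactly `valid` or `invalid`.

Key decimal bytes [131, 149] = 83 95 is 2 bytes ≤ B = 6; zero-pad to 6 bytes: K' = 83 95 00 00 00 00.
K' ⊕ ipad = b5 a3 36 36 36 36; K' ⊕ opad = df c9 5c 5c 5c 5c.
Inner hash: even-index sum = 305 mod 256 = 49; odd-index sum = 420 mod 256 = 164 → 31 a4.
Outer hash (recomputed tag): even-index sum = 456 mod 256 = 200; odd-index sum = 549 mod 256 = 37 → c8 25.
Recomputed tag = c825; claimed = c89a → mismatch.

invalid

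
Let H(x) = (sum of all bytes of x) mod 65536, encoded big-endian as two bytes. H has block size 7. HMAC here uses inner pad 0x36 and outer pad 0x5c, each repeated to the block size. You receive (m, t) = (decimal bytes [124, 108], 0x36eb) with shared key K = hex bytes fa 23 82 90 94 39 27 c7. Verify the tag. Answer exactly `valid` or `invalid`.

invalid

Key hex bytes fa 23 82 90 94 39 27 c7 is 8 bytes > B = 7, so hash it first: H(key) = 03 ea, then zero-pad to 7 bytes: K' = 03 ea 00 00 00 00 00.
K' ⊕ ipad = 35 dc 36 36 36 36 36; K' ⊕ opad = 5f b6 5c 5c 5c 5c 5c.
Inner hash: sum = 53+220+54+54+54+54+54+124+108 = 775 → 03 07.
Outer hash (recomputed tag): sum = 95+182+92+92+92+92+92+3+7 = 747 → 02 eb.
Recomputed tag = 02eb; claimed = 36eb → mismatch.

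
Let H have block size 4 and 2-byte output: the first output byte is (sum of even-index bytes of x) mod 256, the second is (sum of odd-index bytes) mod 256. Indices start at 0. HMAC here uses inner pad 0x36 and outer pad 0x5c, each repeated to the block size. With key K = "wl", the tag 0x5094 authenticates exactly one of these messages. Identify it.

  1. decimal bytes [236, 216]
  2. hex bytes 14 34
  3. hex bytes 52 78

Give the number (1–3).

3

Key "wl" = 77 6c is 2 bytes ≤ B = 4; zero-pad to 4 bytes: K' = 77 6c 00 00.
K' ⊕ ipad = 41 5a 36 36; K' ⊕ opad = 2b 30 5c 5c.
m1: inner = H(41 5a 36 36 ec d8) = 63 68; tag = H(2b 30 5c 5c 63 68) = eaf4
m2: inner = H(41 5a 36 36 14 34) = 8b c4; tag = H(2b 30 5c 5c 8b c4) = 1250
m3: inner = H(41 5a 36 36 52 78) = c9 08; tag = H(2b 30 5c 5c c9 08) = 5094 ← matches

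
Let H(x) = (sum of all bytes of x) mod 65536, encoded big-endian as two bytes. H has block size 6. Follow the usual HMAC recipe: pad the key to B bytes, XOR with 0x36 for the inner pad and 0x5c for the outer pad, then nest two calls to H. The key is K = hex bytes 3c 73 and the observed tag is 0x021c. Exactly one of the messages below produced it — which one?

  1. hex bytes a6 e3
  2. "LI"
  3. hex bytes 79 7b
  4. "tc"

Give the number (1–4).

Key hex bytes 3c 73 is 2 bytes ≤ B = 6; zero-pad to 6 bytes: K' = 3c 73 00 00 00 00.
K' ⊕ ipad = 0a 45 36 36 36 36; K' ⊕ opad = 60 2f 5c 5c 5c 5c.
m1: inner = H(0a 45 36 36 36 36 a6 e3) = 02 b0; tag = H(60 2f 5c 5c 5c 5c 02 b0) = 02b1
m2: inner = H(0a 45 36 36 36 36 4c 49) = 01 bc; tag = H(60 2f 5c 5c 5c 5c 01 bc) = 02bc
m3: inner = H(0a 45 36 36 36 36 79 7b) = 02 1b; tag = H(60 2f 5c 5c 5c 5c 02 1b) = 021c ← matches
m4: inner = H(0a 45 36 36 36 36 74 63) = 01 fe; tag = H(60 2f 5c 5c 5c 5c 01 fe) = 02fe

3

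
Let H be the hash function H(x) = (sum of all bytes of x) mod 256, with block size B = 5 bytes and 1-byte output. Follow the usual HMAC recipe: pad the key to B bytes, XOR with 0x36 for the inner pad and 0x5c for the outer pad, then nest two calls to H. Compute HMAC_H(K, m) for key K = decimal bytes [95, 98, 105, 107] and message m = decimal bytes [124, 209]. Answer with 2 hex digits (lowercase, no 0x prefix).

Key decimal bytes [95, 98, 105, 107] = 5f 62 69 6b is 4 bytes ≤ B = 5; zero-pad to 5 bytes: K' = 5f 62 69 6b 00.
K' ⊕ ipad = 69 54 5f 5d 36.  K' ⊕ opad = 03 3e 35 37 5c.
Inner input = (K'⊕ipad) ∥ m = 69 54 5f 5d 36 ∥ 7c d1.
Inner hash: sum = 105+84+95+93+54+124+209 = 764; mod 256 = 252 → fc.
Outer input = (K'⊕opad) ∥ inner = 03 3e 35 37 5c ∥ fc.
Outer hash (tag): sum = 3+62+53+55+92+252 = 517; mod 256 = 5 → 05.

05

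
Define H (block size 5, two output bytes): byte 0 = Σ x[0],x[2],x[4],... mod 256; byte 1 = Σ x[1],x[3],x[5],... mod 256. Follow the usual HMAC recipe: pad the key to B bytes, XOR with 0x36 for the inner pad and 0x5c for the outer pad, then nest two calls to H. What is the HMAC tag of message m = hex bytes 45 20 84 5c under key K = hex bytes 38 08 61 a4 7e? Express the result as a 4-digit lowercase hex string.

5c75

Key hex bytes 38 08 61 a4 7e is exactly B = 5 bytes: K' = 38 08 61 a4 7e.
K' ⊕ ipad = 0e 3e 57 92 48.  K' ⊕ opad = 64 54 3d f8 22.
Inner input = (K'⊕ipad) ∥ m = 0e 3e 57 92 48 ∥ 45 20 84 5c.
Inner hash: even-index sum = 297 mod 256 = 41; odd-index sum = 409 mod 256 = 153 → 29 99.
Outer input = (K'⊕opad) ∥ inner = 64 54 3d f8 22 ∥ 29 99.
Outer hash (tag): even-index sum = 348 mod 256 = 92; odd-index sum = 373 mod 256 = 117 → 5c 75.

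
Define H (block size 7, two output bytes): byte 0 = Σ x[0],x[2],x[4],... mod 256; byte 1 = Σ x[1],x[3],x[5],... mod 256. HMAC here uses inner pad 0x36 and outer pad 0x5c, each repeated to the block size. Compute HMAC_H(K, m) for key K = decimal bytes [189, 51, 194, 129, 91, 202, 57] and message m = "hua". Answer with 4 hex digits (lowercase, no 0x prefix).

6c52

Key decimal bytes [189, 51, 194, 129, 91, 202, 57] = bd 33 c2 81 5b ca 39 is exactly B = 7 bytes: K' = bd 33 c2 81 5b ca 39.
K' ⊕ ipad = 8b 05 f4 b7 6d fc 0f.  K' ⊕ opad = e1 6f 9e dd 07 96 65.
Inner input = (K'⊕ipad) ∥ m = 8b 05 f4 b7 6d fc 0f ∥ 68 75 61.
Inner hash: even-index sum = 624 mod 256 = 112; odd-index sum = 641 mod 256 = 129 → 70 81.
Outer input = (K'⊕opad) ∥ inner = e1 6f 9e dd 07 96 65 ∥ 70 81.
Outer hash (tag): even-index sum = 620 mod 256 = 108; odd-index sum = 594 mod 256 = 82 → 6c 52.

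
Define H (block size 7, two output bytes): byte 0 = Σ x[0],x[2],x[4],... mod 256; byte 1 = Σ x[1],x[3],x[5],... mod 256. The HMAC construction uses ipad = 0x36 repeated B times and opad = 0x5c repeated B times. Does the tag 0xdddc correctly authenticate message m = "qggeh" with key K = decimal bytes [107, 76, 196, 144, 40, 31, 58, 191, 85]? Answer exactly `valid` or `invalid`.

Key decimal bytes [107, 76, 196, 144, 40, 31, 58, 191, 85] = 6b 4c c4 90 28 1f 3a bf 55 is 9 bytes > B = 7, so hash it first: H(key) = e6 ba, then zero-pad to 7 bytes: K' = e6 ba 00 00 00 00 00.
K' ⊕ ipad = d0 8c 36 36 36 36 36; K' ⊕ opad = ba e6 5c 5c 5c 5c 5c.
Inner hash: even-index sum = 574 mod 256 = 62; odd-index sum = 568 mod 256 = 56 → 3e 38.
Outer hash (recomputed tag): even-index sum = 518 mod 256 = 6; odd-index sum = 476 mod 256 = 220 → 06 dc.
Recomputed tag = 06dc; claimed = dddc → mismatch.

invalid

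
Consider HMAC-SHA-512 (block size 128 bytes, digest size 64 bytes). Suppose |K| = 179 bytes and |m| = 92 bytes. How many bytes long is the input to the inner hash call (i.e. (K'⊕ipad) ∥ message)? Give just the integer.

Key is 179 > 128 bytes, so it is hashed to 64 bytes then zero-padded to 128: |K'| = 128.
Inner input = (K'⊕ipad) ∥ m → 128 + 92 = 220 bytes.

220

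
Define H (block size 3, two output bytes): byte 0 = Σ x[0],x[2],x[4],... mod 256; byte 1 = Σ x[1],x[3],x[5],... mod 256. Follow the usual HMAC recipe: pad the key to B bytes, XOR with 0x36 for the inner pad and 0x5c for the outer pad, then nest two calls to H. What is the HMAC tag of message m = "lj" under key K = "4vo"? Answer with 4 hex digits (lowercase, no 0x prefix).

Key "4vo" = 34 76 6f is exactly B = 3 bytes: K' = 34 76 6f.
K' ⊕ ipad = 02 40 59.  K' ⊕ opad = 68 2a 33.
Inner input = (K'⊕ipad) ∥ m = 02 40 59 ∥ 6c 6a.
Inner hash: even-index sum = 197 mod 256 = 197; odd-index sum = 172 mod 256 = 172 → c5 ac.
Outer input = (K'⊕opad) ∥ inner = 68 2a 33 ∥ c5 ac.
Outer hash (tag): even-index sum = 327 mod 256 = 71; odd-index sum = 239 mod 256 = 239 → 47 ef.

47ef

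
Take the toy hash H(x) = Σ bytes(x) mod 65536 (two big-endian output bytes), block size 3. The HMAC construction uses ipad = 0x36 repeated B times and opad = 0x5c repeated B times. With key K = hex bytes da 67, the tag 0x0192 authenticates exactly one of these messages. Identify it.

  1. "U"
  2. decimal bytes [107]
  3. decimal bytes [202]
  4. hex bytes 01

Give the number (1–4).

4

Key hex bytes da 67 is 2 bytes ≤ B = 3; zero-pad to 3 bytes: K' = da 67 00.
K' ⊕ ipad = ec 51 36; K' ⊕ opad = 86 3b 5c.
m1: inner = H(ec 51 36 55) = 01 c8; tag = H(86 3b 5c 01 c8) = 01e6
m2: inner = H(ec 51 36 6b) = 01 de; tag = H(86 3b 5c 01 de) = 01fc
m3: inner = H(ec 51 36 ca) = 02 3d; tag = H(86 3b 5c 02 3d) = 015c
m4: inner = H(ec 51 36 01) = 01 74; tag = H(86 3b 5c 01 74) = 0192 ← matches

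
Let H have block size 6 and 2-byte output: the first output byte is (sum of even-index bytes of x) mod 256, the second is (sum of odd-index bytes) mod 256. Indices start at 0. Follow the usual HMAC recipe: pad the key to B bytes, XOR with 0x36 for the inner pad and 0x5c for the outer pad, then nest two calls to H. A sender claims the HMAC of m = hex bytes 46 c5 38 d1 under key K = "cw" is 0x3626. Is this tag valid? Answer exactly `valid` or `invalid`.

valid

Key "cw" = 63 77 is 2 bytes ≤ B = 6; zero-pad to 6 bytes: K' = 63 77 00 00 00 00.
K' ⊕ ipad = 55 41 36 36 36 36; K' ⊕ opad = 3f 2b 5c 5c 5c 5c.
Inner hash: even-index sum = 319 mod 256 = 63; odd-index sum = 579 mod 256 = 67 → 3f 43.
Outer hash (recomputed tag): even-index sum = 310 mod 256 = 54; odd-index sum = 294 mod 256 = 38 → 36 26.
Recomputed tag = 3626; claimed = 3626 → match.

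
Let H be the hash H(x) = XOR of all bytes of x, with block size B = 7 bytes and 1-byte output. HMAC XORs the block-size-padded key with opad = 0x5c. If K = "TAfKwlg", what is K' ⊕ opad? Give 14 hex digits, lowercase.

Key "TAfKwlg" = 54 41 66 4b 77 6c 67 is exactly B = 7 bytes: K' = 54 41 66 4b 77 6c 67.
XOR each byte with 0x5c: 54⊕5c=08, 41⊕5c=1d, 66⊕5c=3a, 4b⊕5c=17, 77⊕5c=2b, 6c⊕5c=30, 67⊕5c=3b.

081d3a172b303b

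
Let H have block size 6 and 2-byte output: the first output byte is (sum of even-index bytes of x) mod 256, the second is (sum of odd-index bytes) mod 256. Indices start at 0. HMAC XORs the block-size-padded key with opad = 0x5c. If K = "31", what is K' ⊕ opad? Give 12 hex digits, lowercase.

6f6d5c5c5c5c

Key "31" = 33 31 is 2 bytes ≤ B = 6; zero-pad to 6 bytes: K' = 33 31 00 00 00 00.
XOR each byte with 0x5c: 33⊕5c=6f, 31⊕5c=6d, 00⊕5c=5c, 00⊕5c=5c, 00⊕5c=5c, 00⊕5c=5c.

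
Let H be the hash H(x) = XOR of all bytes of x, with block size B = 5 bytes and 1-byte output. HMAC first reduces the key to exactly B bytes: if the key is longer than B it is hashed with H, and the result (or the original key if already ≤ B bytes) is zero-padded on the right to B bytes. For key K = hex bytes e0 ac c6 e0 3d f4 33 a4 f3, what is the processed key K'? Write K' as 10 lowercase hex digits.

|K| = 9 > B = 5, so first hash the key.
H(K): XOR e0⊕ac⊕c6⊕e0⊕3d⊕f4⊕33⊕a4⊕f3 = c7.
Zero-pad H(K) = c7 to 5 bytes: K' = c7 00 00 00 00.

c700000000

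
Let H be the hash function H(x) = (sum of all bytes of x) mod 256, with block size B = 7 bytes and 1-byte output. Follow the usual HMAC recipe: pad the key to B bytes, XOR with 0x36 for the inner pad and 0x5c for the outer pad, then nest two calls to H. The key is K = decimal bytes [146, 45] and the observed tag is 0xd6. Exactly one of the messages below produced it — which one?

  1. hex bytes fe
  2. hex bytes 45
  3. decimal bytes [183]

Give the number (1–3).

Key decimal bytes [146, 45] = 92 2d is 2 bytes ≤ B = 7; zero-pad to 7 bytes: K' = 92 2d 00 00 00 00 00.
K' ⊕ ipad = a4 1b 36 36 36 36 36; K' ⊕ opad = ce 71 5c 5c 5c 5c 5c.
m1: inner = H(a4 1b 36 36 36 36 36 fe) = cb; tag = H(ce 71 5c 5c 5c 5c 5c cb) = d6 ← matches
m2: inner = H(a4 1b 36 36 36 36 36 45) = 12; tag = H(ce 71 5c 5c 5c 5c 5c 12) = 1d
m3: inner = H(a4 1b 36 36 36 36 36 b7) = 84; tag = H(ce 71 5c 5c 5c 5c 5c 84) = 8f

1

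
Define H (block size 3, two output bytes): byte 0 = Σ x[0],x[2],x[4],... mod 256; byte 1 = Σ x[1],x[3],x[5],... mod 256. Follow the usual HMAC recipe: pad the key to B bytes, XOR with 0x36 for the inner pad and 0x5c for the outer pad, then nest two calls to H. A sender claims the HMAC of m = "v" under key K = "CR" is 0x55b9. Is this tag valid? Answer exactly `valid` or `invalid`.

Key "CR" = 43 52 is 2 bytes ≤ B = 3; zero-pad to 3 bytes: K' = 43 52 00.
K' ⊕ ipad = 75 64 36; K' ⊕ opad = 1f 0e 5c.
Inner hash: even-index sum = 171 mod 256 = 171; odd-index sum = 218 mod 256 = 218 → ab da.
Outer hash (recomputed tag): even-index sum = 341 mod 256 = 85; odd-index sum = 185 mod 256 = 185 → 55 b9.
Recomputed tag = 55b9; claimed = 55b9 → match.

valid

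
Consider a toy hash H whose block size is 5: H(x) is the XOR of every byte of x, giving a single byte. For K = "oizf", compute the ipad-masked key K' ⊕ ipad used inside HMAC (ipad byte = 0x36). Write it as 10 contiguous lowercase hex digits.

595f4c5036

Key "oizf" = 6f 69 7a 66 is 4 bytes ≤ B = 5; zero-pad to 5 bytes: K' = 6f 69 7a 66 00.
XOR each byte with 0x36: 6f⊕36=59, 69⊕36=5f, 7a⊕36=4c, 66⊕36=50, 00⊕36=36.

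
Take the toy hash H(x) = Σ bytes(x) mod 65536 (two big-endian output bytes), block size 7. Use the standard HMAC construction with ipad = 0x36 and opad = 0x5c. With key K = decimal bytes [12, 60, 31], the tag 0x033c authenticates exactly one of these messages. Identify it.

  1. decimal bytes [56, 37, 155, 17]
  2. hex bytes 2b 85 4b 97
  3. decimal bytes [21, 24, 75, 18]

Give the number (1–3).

2

Key decimal bytes [12, 60, 31] = 0c 3c 1f is 3 bytes ≤ B = 7; zero-pad to 7 bytes: K' = 0c 3c 1f 00 00 00 00.
K' ⊕ ipad = 3a 0a 29 36 36 36 36; K' ⊕ opad = 50 60 43 5c 5c 5c 5c.
m1: inner = H(3a 0a 29 36 36 36 36 38 25 9b 11) = 02 4e; tag = H(50 60 43 5c 5c 5c 5c 02 4e) = 02b3
m2: inner = H(3a 0a 29 36 36 36 36 2b 85 4b 97) = 02 d7; tag = H(50 60 43 5c 5c 5c 5c 02 d7) = 033c ← matches
m3: inner = H(3a 0a 29 36 36 36 36 15 18 4b 12) = 01 cf; tag = H(50 60 43 5c 5c 5c 5c 01 cf) = 0333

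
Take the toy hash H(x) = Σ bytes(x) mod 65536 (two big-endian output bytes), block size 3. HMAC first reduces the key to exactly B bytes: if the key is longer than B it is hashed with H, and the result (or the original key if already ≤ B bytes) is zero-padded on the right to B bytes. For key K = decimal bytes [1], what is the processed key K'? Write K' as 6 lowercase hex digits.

010000

Key decimal bytes [1] = 01 is 1 byte ≤ B = 3; zero-pad to 3 bytes: K' = 01 00 00.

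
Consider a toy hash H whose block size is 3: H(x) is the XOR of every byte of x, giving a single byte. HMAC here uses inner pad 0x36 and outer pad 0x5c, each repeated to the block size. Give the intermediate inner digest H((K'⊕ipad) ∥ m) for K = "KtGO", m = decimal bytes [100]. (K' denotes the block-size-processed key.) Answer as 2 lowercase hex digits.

Key "KtGO" = 4b 74 47 4f is 4 bytes > B = 3, so hash it first: H(key) = 37, then zero-pad to 3 bytes: K' = 37 00 00.
K' ⊕ ipad = 01 36 36.
Inner input = 01 36 36 ∥ 64.
Inner hash: XOR 01⊕36⊕36⊕64 = 65.

65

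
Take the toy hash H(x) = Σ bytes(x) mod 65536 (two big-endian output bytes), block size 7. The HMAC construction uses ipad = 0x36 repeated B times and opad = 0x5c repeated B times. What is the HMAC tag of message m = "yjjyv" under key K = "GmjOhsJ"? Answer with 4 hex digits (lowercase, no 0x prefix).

Key "GmjOhsJ" = 47 6d 6a 4f 68 73 4a is exactly B = 7 bytes: K' = 47 6d 6a 4f 68 73 4a.
K' ⊕ ipad = 71 5b 5c 79 5e 45 7c.  K' ⊕ opad = 1b 31 36 13 34 2f 16.
Inner input = (K'⊕ipad) ∥ m = 71 5b 5c 79 5e 45 7c ∥ 79 6a 6a 79 76.
Inner hash: sum = 113+91+92+121+94+69+124+121+106+106+121+118 = 1276 → 04 fc.
Outer input = (K'⊕opad) ∥ inner = 1b 31 36 13 34 2f 16 ∥ 04 fc.
Outer hash (tag): sum = 27+49+54+19+52+47+22+4+252 = 526 → 02 0e.

020e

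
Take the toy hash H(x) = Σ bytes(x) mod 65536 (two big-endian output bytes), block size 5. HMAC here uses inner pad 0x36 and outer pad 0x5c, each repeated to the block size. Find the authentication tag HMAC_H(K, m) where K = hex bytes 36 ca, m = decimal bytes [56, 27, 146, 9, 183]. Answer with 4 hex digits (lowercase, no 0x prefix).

Key hex bytes 36 ca is 2 bytes ≤ B = 5; zero-pad to 5 bytes: K' = 36 ca 00 00 00.
K' ⊕ ipad = 00 fc 36 36 36.  K' ⊕ opad = 6a 96 5c 5c 5c.
Inner input = (K'⊕ipad) ∥ m = 00 fc 36 36 36 ∥ 38 1b 92 09 b7.
Inner hash: sum = 0+252+54+54+54+56+27+146+9+183 = 835 → 03 43.
Outer input = (K'⊕opad) ∥ inner = 6a 96 5c 5c 5c ∥ 03 43.
Outer hash (tag): sum = 106+150+92+92+92+3+67 = 602 → 02 5a.

025a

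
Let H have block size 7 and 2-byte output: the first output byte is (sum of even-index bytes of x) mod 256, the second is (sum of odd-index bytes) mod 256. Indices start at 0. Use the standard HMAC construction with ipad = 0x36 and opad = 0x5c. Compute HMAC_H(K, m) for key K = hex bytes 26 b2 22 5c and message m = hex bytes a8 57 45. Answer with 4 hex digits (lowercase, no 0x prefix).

Key hex bytes 26 b2 22 5c is 4 bytes ≤ B = 7; zero-pad to 7 bytes: K' = 26 b2 22 5c 00 00 00.
K' ⊕ ipad = 10 84 14 6a 36 36 36.  K' ⊕ opad = 7a ee 7e 00 5c 5c 5c.
Inner input = (K'⊕ipad) ∥ m = 10 84 14 6a 36 36 36 ∥ a8 57 45.
Inner hash: even-index sum = 231 mod 256 = 231; odd-index sum = 529 mod 256 = 17 → e7 11.
Outer input = (K'⊕opad) ∥ inner = 7a ee 7e 00 5c 5c 5c ∥ e7 11.
Outer hash (tag): even-index sum = 449 mod 256 = 193; odd-index sum = 561 mod 256 = 49 → c1 31.

c131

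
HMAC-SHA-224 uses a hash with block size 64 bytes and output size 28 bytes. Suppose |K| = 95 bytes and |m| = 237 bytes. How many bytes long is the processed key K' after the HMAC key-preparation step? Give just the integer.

64

Key is 95 > 64 bytes, so it is hashed to 28 bytes then zero-padded to 64: |K'| = 64.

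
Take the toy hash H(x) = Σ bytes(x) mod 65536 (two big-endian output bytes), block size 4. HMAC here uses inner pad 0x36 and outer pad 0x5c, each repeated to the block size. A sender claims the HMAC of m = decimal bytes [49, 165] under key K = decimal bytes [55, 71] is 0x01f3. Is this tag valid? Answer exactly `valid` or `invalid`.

Key decimal bytes [55, 71] = 37 47 is 2 bytes ≤ B = 4; zero-pad to 4 bytes: K' = 37 47 00 00.
K' ⊕ ipad = 01 71 36 36; K' ⊕ opad = 6b 1b 5c 5c.
Inner hash: sum = 1+113+54+54+49+165 = 436 → 01 b4.
Outer hash (recomputed tag): sum = 107+27+92+92+1+180 = 499 → 01 f3.
Recomputed tag = 01f3; claimed = 01f3 → match.

valid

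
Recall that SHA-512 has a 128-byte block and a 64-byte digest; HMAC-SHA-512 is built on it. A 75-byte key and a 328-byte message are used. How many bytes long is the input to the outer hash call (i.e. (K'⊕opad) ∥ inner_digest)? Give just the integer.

192

Key is 75 ≤ 128 bytes, zero-padded: |K'| = 128.
Outer input = (K'⊕opad) ∥ H(inner) → 128 + 64 = 192 bytes.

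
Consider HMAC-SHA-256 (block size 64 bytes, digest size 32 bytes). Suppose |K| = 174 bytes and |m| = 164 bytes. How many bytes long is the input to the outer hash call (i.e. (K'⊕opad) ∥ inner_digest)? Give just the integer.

Key is 174 > 64 bytes, so it is hashed to 32 bytes then zero-padded to 64: |K'| = 64.
Outer input = (K'⊕opad) ∥ H(inner) → 64 + 32 = 96 bytes.

96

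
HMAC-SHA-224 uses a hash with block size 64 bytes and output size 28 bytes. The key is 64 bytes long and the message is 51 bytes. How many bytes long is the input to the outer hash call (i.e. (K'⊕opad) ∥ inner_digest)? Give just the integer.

Key is 64 ≤ 64 bytes, zero-padded: |K'| = 64.
Outer input = (K'⊕opad) ∥ H(inner) → 64 + 28 = 92 bytes.

92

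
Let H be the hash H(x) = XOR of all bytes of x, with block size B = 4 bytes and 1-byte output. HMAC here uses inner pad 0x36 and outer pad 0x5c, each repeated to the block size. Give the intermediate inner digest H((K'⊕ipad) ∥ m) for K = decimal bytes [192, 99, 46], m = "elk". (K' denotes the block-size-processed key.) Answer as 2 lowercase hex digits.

Key decimal bytes [192, 99, 46] = c0 63 2e is 3 bytes ≤ B = 4; zero-pad to 4 bytes: K' = c0 63 2e 00.
K' ⊕ ipad = f6 55 18 36.
Inner input = f6 55 18 36 ∥ 65 6c 6b.
Inner hash: XOR f6⊕55⊕18⊕36⊕65⊕6c⊕6b = ef.

ef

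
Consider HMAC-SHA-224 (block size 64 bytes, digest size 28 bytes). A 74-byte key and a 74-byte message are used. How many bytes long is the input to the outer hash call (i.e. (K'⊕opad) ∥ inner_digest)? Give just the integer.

92

Key is 74 > 64 bytes, so it is hashed to 28 bytes then zero-padded to 64: |K'| = 64.
Outer input = (K'⊕opad) ∥ H(inner) → 64 + 28 = 92 bytes.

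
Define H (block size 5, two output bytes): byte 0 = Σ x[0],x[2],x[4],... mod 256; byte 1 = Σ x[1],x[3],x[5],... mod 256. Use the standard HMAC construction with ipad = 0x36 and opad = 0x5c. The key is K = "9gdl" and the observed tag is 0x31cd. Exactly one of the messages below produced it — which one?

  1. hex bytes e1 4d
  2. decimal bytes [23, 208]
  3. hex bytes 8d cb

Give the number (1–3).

Key "9gdl" = 39 67 64 6c is 4 bytes ≤ B = 5; zero-pad to 5 bytes: K' = 39 67 64 6c 00.
K' ⊕ ipad = 0f 51 52 5a 36; K' ⊕ opad = 65 3b 38 30 5c.
m1: inner = H(0f 51 52 5a 36 e1 4d) = e4 8c; tag = H(65 3b 38 30 5c e4 8c) = 854f
m2: inner = H(0f 51 52 5a 36 17 d0) = 67 c2; tag = H(65 3b 38 30 5c 67 c2) = bbd2
m3: inner = H(0f 51 52 5a 36 8d cb) = 62 38; tag = H(65 3b 38 30 5c 62 38) = 31cd ← matches

3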